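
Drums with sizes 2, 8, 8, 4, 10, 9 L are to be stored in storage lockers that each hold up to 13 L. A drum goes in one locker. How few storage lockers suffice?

Total = 10 + 9 + 8 + 8 + 4 + 2 = 41 L.
Lower bound: ⌈41/13⌉ = 4 storage lockers.
A packing using 4 storage lockers:
  locker 1: 10 + 2 = 12
  locker 2: 9 + 4 = 13
  locker 3: 8 = 8
  locker 4: 8 = 8
This matches the lower bound, so 4 is optimal.

4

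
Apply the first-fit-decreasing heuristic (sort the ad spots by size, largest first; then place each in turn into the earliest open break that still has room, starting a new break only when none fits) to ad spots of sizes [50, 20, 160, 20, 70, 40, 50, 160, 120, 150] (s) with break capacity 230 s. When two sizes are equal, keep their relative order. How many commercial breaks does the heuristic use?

4

Sorted descending: 160, 160, 150, 120, 70, 50, 50, 40, 20, 20.
  160 → break 1 (new)  [load 160/230]
  160 → break 2 (new)  [load 160/230]
  150 → break 3 (new)  [load 150/230]
  120 → break 4 (new)  [load 120/230]
  70 → break 1  [load 230/230]
  50 → break 2  [load 210/230]
  50 → break 3  [load 200/230]
  40 → break 4  [load 160/230]
  20 → break 2  [load 230/230]
  20 → break 3  [load 220/230]
4 commercial breaks opened.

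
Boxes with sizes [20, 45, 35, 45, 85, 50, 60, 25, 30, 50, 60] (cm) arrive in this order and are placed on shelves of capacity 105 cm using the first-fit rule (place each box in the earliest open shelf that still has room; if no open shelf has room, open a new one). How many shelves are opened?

6

  20 → shelf 1 (new)  [load 20/105]
  45 → shelf 1  [load 65/105]
  35 → shelf 1  [load 100/105]
  45 → shelf 2 (new)  [load 45/105]
  85 → shelf 3 (new)  [load 85/105]
  50 → shelf 2  [load 95/105]
  60 → shelf 4 (new)  [load 60/105]
  25 → shelf 4  [load 85/105]
  30 → shelf 5 (new)  [load 30/105]
  50 → shelf 5  [load 80/105]
  60 → shelf 6 (new)  [load 60/105]
6 shelves opened.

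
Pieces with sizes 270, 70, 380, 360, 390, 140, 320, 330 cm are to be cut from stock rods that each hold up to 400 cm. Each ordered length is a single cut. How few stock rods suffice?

7

Total = 390 + 380 + 360 + 330 + 320 + 270 + 140 + 70 = 2260 cm.
Lower bound: ⌈2260/400⌉ = 6 stock rods.
A packing using 7 stock rods:
  stock rod 1: 390 = 390
  stock rod 2: 380 = 380
  stock rod 3: 360 = 360
  stock rod 4: 330 + 70 = 400
  stock rod 5: 320 = 320
  stock rod 6: 270 = 270
  stock rod 7: 140 = 140
No arrangement into 6 stock rods stays within capacity, so 7 is optimal.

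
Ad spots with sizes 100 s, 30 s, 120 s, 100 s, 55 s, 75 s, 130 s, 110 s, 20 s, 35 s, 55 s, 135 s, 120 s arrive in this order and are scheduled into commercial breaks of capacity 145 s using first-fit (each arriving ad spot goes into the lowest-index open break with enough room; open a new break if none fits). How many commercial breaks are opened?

9

  100 → break 1 (new)  [load 100/145]
  30 → break 1  [load 130/145]
  120 → break 2 (new)  [load 120/145]
  100 → break 3 (new)  [load 100/145]
  55 → break 4 (new)  [load 55/145]
  75 → break 4  [load 130/145]
  130 → break 5 (new)  [load 130/145]
  110 → break 6 (new)  [load 110/145]
  20 → break 2  [load 140/145]
  35 → break 3  [load 135/145]
  55 → break 7 (new)  [load 55/145]
  135 → break 8 (new)  [load 135/145]
  120 → break 9 (new)  [load 120/145]
9 commercial breaks opened.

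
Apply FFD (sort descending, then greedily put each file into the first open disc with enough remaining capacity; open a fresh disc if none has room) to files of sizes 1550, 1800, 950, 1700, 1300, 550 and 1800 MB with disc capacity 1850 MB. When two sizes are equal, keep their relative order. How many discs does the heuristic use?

Sorted descending: 1800, 1800, 1700, 1550, 1300, 950, 550.
  1800 → disc 1 (new)  [load 1800/1850]
  1800 → disc 2 (new)  [load 1800/1850]
  1700 → disc 3 (new)  [load 1700/1850]
  1550 → disc 4 (new)  [load 1550/1850]
  1300 → disc 5 (new)  [load 1300/1850]
  950 → disc 6 (new)  [load 950/1850]
  550 → disc 5  [load 1850/1850]
6 discs opened.

6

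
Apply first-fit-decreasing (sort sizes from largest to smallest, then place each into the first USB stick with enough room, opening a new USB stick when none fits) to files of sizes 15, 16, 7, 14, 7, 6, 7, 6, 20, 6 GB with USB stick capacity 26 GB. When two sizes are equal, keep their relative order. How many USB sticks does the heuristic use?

Sorted descending: 20, 16, 15, 14, 7, 7, 7, 6, 6, 6.
  20 → USB stick 1 (new)  [load 20/26]
  16 → USB stick 2 (new)  [load 16/26]
  15 → USB stick 3 (new)  [load 15/26]
  14 → USB stick 4 (new)  [load 14/26]
  7 → USB stick 2  [load 23/26]
  7 → USB stick 3  [load 22/26]
  7 → USB stick 4  [load 21/26]
  6 → USB stick 1  [load 26/26]
  6 → USB stick 5 (new)  [load 6/26]
  6 → USB stick 5  [load 12/26]
5 USB sticks opened.

5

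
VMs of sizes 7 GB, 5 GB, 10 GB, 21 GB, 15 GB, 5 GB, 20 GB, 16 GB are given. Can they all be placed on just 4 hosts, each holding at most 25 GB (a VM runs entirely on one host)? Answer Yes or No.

Total = 99 GB; ⌈99/25⌉ = 4.
The bound of 4 does not rule out 4, but exhaustive search shows no assignment into 4 hosts of capacity 25 GB exists — the minimum is 5.

No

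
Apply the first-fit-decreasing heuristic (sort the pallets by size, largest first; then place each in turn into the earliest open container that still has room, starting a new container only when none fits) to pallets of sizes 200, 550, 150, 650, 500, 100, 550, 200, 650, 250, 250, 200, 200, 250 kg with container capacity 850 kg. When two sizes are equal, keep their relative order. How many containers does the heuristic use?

Sorted descending: 650, 650, 550, 550, 500, 250, 250, 250, 200, 200, 200, 200, 150, 100.
  650 → container 1 (new)  [load 650/850]
  650 → container 2 (new)  [load 650/850]
  550 → container 3 (new)  [load 550/850]
  550 → container 4 (new)  [load 550/850]
  500 → container 5 (new)  [load 500/850]
  250 → container 3  [load 800/850]
  250 → container 4  [load 800/850]
  250 → container 5  [load 750/850]
  200 → container 1  [load 850/850]
  200 → container 2  [load 850/850]
  200 → container 6 (new)  [load 200/850]
  200 → container 6  [load 400/850]
  150 → container 6  [load 550/850]
  100 → container 5  [load 850/850]
6 containers opened.

6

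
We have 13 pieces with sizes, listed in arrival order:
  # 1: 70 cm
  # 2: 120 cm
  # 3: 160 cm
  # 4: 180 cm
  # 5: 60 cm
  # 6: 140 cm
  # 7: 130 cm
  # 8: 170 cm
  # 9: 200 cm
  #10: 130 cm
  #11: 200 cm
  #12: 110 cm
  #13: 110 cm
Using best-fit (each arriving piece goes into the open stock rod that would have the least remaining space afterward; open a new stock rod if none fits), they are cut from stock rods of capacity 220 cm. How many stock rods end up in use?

10

  70 → stock rod 1 (new)  [load 70/220]
  120 → stock rod 1  [load 190/220]
  160 → stock rod 2 (new)  [load 160/220]
  180 → stock rod 3 (new)  [load 180/220]
  60 → stock rod 2  [load 220/220]
  140 → stock rod 4 (new)  [load 140/220]
  130 → stock rod 5 (new)  [load 130/220]
  170 → stock rod 6 (new)  [load 170/220]
  200 → stock rod 7 (new)  [load 200/220]
  130 → stock rod 8 (new)  [load 130/220]
  200 → stock rod 9 (new)  [load 200/220]
  110 → stock rod 10 (new)  [load 110/220]
  110 → stock rod 10  [load 220/220]
10 stock rods opened.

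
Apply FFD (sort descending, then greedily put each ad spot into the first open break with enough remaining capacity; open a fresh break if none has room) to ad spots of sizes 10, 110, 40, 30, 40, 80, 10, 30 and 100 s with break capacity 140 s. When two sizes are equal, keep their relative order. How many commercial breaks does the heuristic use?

Sorted descending: 110, 100, 80, 40, 40, 30, 30, 10, 10.
  110 → break 1 (new)  [load 110/140]
  100 → break 2 (new)  [load 100/140]
  80 → break 3 (new)  [load 80/140]
  40 → break 2  [load 140/140]
  40 → break 3  [load 120/140]
  30 → break 1  [load 140/140]
  30 → break 4 (new)  [load 30/140]
  10 → break 3  [load 130/140]
  10 → break 3  [load 140/140]
4 commercial breaks opened.

4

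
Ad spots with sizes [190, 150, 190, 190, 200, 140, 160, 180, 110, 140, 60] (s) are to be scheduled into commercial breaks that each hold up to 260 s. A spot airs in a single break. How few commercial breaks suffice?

Total = 200 + 190 + 190 + 190 + 180 + 160 + 150 + 140 + 140 + 110 + 60 = 1710 s.
Lower bound: ⌈1710/260⌉ = 7 commercial breaks.
Also, 9 ad spots each exceed 130 s, and no two of those can share a break, so at least 9 commercial breaks are needed.
A packing using 9 commercial breaks:
  break 1: 200 + 60 = 260
  break 2: 190 = 190
  break 3: 190 = 190
  break 4: 190 = 190
  break 5: 180 = 180
  break 6: 160 = 160
  break 7: 150 + 110 = 260
  break 8: 140 = 140
  break 9: 140 = 140
This matches the lower bound, so 9 is optimal.

9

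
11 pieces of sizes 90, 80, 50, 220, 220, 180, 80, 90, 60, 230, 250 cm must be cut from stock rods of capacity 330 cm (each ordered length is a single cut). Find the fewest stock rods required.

Total = 250 + 230 + 220 + 220 + 180 + 90 + 90 + 80 + 80 + 60 + 50 = 1550 cm.
Lower bound: ⌈1550/330⌉ = 5 stock rods.
A packing using 5 stock rods:
  stock rod 1: 250 + 80 = 330
  stock rod 2: 230 + 90 = 320
  stock rod 3: 220 + 90 = 310
  stock rod 4: 220 + 80 = 300
  stock rod 5: 180 + 60 + 50 = 290
This matches the lower bound, so 5 is optimal.

5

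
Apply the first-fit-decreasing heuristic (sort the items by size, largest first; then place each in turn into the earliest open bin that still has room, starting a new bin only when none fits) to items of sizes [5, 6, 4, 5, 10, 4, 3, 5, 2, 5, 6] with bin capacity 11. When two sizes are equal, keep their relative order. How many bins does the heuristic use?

6

Sorted descending: 10, 6, 6, 5, 5, 5, 5, 4, 4, 3, 2.
  10 → bin 1 (new)  [load 10/11]
  6 → bin 2 (new)  [load 6/11]
  6 → bin 3 (new)  [load 6/11]
  5 → bin 2  [load 11/11]
  5 → bin 3  [load 11/11]
  5 → bin 4 (new)  [load 5/11]
  5 → bin 4  [load 10/11]
  4 → bin 5 (new)  [load 4/11]
  4 → bin 5  [load 8/11]
  3 → bin 5  [load 11/11]
  2 → bin 6 (new)  [load 2/11]
6 bins opened.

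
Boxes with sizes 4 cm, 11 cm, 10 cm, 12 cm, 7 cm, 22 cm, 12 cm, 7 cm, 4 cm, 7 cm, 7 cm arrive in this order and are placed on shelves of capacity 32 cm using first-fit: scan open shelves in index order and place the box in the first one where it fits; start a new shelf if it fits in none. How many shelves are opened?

4

  4 → shelf 1 (new)  [load 4/32]
  11 → shelf 1  [load 15/32]
  10 → shelf 1  [load 25/32]
  12 → shelf 2 (new)  [load 12/32]
  7 → shelf 1  [load 32/32]
  22 → shelf 3 (new)  [load 22/32]
  12 → shelf 2  [load 24/32]
  7 → shelf 2  [load 31/32]
  4 → shelf 3  [load 26/32]
  7 → shelf 4 (new)  [load 7/32]
  7 → shelf 4  [load 14/32]
4 shelves opened.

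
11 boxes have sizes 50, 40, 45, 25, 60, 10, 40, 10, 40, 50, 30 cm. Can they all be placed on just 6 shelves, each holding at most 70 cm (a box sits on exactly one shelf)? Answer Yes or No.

No

Total = 400 cm; ⌈400/70⌉ = 6.
7 boxes each exceed half the capacity and cannot share a shelf, forcing at least 7 shelves.
At least 7 shelves are required, but only 6 are allowed.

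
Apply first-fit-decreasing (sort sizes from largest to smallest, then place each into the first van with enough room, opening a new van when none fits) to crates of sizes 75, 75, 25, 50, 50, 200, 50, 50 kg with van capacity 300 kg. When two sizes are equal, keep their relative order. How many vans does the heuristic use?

2

Sorted descending: 200, 75, 75, 50, 50, 50, 50, 25.
  200 → van 1 (new)  [load 200/300]
  75 → van 1  [load 275/300]
  75 → van 2 (new)  [load 75/300]
  50 → van 2  [load 125/300]
  50 → van 2  [load 175/300]
  50 → van 2  [load 225/300]
  50 → van 2  [load 275/300]
  25 → van 1  [load 300/300]
2 vans opened.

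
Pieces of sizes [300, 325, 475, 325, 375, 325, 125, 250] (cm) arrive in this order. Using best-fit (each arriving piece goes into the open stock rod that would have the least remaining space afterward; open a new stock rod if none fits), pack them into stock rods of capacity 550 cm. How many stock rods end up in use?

6

  300 → stock rod 1 (new)  [load 300/550]
  325 → stock rod 2 (new)  [load 325/550]
  475 → stock rod 3 (new)  [load 475/550]
  325 → stock rod 4 (new)  [load 325/550]
  375 → stock rod 5 (new)  [load 375/550]
  325 → stock rod 6 (new)  [load 325/550]
  125 → stock rod 5  [load 500/550]
  250 → stock rod 1  [load 550/550]
6 stock rods opened.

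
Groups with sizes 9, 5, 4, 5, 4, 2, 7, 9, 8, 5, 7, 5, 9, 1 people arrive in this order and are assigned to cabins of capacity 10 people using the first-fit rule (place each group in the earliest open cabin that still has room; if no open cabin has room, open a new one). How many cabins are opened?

9

  9 → cabin 1 (new)  [load 9/10]
  5 → cabin 2 (new)  [load 5/10]
  4 → cabin 2  [load 9/10]
  5 → cabin 3 (new)  [load 5/10]
  4 → cabin 3  [load 9/10]
  2 → cabin 4 (new)  [load 2/10]
  7 → cabin 4  [load 9/10]
  9 → cabin 5 (new)  [load 9/10]
  8 → cabin 6 (new)  [load 8/10]
  5 → cabin 7 (new)  [load 5/10]
  7 → cabin 8 (new)  [load 7/10]
  5 → cabin 7  [load 10/10]
  9 → cabin 9 (new)  [load 9/10]
  1 → cabin 1  [load 10/10]
9 cabins opened.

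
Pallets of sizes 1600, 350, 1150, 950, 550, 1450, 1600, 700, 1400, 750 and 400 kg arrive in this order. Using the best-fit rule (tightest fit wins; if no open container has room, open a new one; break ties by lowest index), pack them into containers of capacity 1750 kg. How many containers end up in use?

8

  1600 → container 1 (new)  [load 1600/1750]
  350 → container 2 (new)  [load 350/1750]
  1150 → container 2  [load 1500/1750]
  950 → container 3 (new)  [load 950/1750]
  550 → container 3  [load 1500/1750]
  1450 → container 4 (new)  [load 1450/1750]
  1600 → container 5 (new)  [load 1600/1750]
  700 → container 6 (new)  [load 700/1750]
  1400 → container 7 (new)  [load 1400/1750]
  750 → container 6  [load 1450/1750]
  400 → container 8 (new)  [load 400/1750]
8 containers opened.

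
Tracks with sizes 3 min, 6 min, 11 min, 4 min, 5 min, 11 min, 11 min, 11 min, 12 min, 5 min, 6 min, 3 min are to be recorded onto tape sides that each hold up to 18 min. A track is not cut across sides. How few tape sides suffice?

Total = 12 + 11 + 11 + 11 + 11 + 6 + 6 + 5 + 5 + 4 + 3 + 3 = 88 min.
Lower bound: ⌈88/18⌉ = 5 tape sides.
A packing using 6 tape sides:
  side 1: 12 + 6 = 18
  side 2: 11 + 6 = 17
  side 3: 11 + 5 = 16
  side 4: 11 + 5 = 16
  side 5: 11 + 4 + 3 = 18
  side 6: 3 = 3
No arrangement into 5 tape sides stays within capacity, so 6 is optimal.

6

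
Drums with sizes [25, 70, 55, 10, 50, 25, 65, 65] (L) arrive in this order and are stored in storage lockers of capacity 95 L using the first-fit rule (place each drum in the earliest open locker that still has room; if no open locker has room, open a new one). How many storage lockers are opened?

5

  25 → locker 1 (new)  [load 25/95]
  70 → locker 1  [load 95/95]
  55 → locker 2 (new)  [load 55/95]
  10 → locker 2  [load 65/95]
  50 → locker 3 (new)  [load 50/95]
  25 → locker 2  [load 90/95]
  65 → locker 4 (new)  [load 65/95]
  65 → locker 5 (new)  [load 65/95]
5 storage lockers opened.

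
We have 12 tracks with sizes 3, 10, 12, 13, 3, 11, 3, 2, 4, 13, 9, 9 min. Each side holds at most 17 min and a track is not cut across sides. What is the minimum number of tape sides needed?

7

Total = 13 + 13 + 12 + 11 + 10 + 9 + 9 + 4 + 3 + 3 + 3 + 2 = 92 min.
Lower bound: ⌈92/17⌉ = 6 tape sides.
Also, 7 tracks each exceed 17/2 min, and no two of those can share a side, so at least 7 tape sides are needed.
A packing using 7 tape sides:
  side 1: 13 + 4 = 17
  side 2: 13 + 3 = 16
  side 3: 12 + 3 + 2 = 17
  side 4: 11 + 3 = 14
  side 5: 10 = 10
  side 6: 9 = 9
  side 7: 9 = 9
This matches the lower bound, so 7 is optimal.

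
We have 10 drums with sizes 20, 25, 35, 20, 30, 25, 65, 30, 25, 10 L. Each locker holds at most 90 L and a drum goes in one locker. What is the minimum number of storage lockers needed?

Total = 65 + 35 + 30 + 30 + 25 + 25 + 25 + 20 + 20 + 10 = 285 L.
Lower bound: ⌈285/90⌉ = 4 storage lockers.
A packing using 4 storage lockers:
  locker 1: 65 + 25 = 90
  locker 2: 35 + 30 + 25 = 90
  locker 3: 30 + 25 + 20 + 10 = 85
  locker 4: 20 = 20
This matches the lower bound, so 4 is optimal.

4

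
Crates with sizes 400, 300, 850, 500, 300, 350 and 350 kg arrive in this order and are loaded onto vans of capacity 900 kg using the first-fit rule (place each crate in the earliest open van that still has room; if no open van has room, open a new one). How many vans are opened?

  400 → van 1 (new)  [load 400/900]
  300 → van 1  [load 700/900]
  850 → van 2 (new)  [load 850/900]
  500 → van 3 (new)  [load 500/900]
  300 → van 3  [load 800/900]
  350 → van 4 (new)  [load 350/900]
  350 → van 4  [load 700/900]
4 vans opened.

4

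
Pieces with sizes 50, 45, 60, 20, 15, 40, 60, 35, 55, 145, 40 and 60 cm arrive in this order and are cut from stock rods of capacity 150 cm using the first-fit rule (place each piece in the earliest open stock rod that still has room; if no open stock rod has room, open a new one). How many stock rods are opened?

  50 → stock rod 1 (new)  [load 50/150]
  45 → stock rod 1  [load 95/150]
  60 → stock rod 2 (new)  [load 60/150]
  20 → stock rod 1  [load 115/150]
  15 → stock rod 1  [load 130/150]
  40 → stock rod 2  [load 100/150]
  60 → stock rod 3 (new)  [load 60/150]
  35 → stock rod 2  [load 135/150]
  55 → stock rod 3  [load 115/150]
  145 → stock rod 4 (new)  [load 145/150]
  40 → stock rod 5 (new)  [load 40/150]
  60 → stock rod 5  [load 100/150]
5 stock rods opened.

5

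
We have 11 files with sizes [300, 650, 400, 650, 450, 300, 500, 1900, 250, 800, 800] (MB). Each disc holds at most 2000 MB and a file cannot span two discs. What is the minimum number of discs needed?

Total = 1900 + 800 + 800 + 650 + 650 + 500 + 450 + 400 + 300 + 300 + 250 = 7000 MB.
Lower bound: ⌈7000/2000⌉ = 4 discs.
A packing using 4 discs:
  disc 1: 1900 = 1900
  disc 2: 800 + 800 + 400 = 2000
  disc 3: 650 + 650 + 500 = 1800
  disc 4: 450 + 300 + 300 + 250 = 1300
This matches the lower bound, so 4 is optimal.

4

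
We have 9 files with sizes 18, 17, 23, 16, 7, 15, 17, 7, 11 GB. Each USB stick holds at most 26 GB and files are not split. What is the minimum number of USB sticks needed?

6

Total = 23 + 18 + 17 + 17 + 16 + 15 + 11 + 7 + 7 = 131 GB.
Lower bound: ⌈131/26⌉ = 6 USB sticks.
A packing using 6 USB sticks:
  USB stick 1: 23 = 23
  USB stick 2: 18 + 7 = 25
  USB stick 3: 17 + 7 = 24
  USB stick 4: 17 = 17
  USB stick 5: 16 = 16
  USB stick 6: 15 + 11 = 26
This matches the lower bound, so 6 is optimal.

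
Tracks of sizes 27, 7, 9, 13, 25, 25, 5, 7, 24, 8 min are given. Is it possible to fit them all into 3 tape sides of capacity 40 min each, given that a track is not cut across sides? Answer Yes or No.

Total = 150 min; ⌈150/40⌉ = 4.
At least 4 tape sides are required, but only 3 are allowed.

No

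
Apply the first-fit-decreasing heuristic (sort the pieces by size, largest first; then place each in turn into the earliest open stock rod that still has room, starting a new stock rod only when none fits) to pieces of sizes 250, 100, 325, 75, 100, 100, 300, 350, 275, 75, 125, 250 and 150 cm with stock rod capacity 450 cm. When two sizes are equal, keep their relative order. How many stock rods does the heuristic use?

Sorted descending: 350, 325, 300, 275, 250, 250, 150, 125, 100, 100, 100, 75, 75.
  350 → stock rod 1 (new)  [load 350/450]
  325 → stock rod 2 (new)  [load 325/450]
  300 → stock rod 3 (new)  [load 300/450]
  275 → stock rod 4 (new)  [load 275/450]
  250 → stock rod 5 (new)  [load 250/450]
  250 → stock rod 6 (new)  [load 250/450]
  150 → stock rod 3  [load 450/450]
  125 → stock rod 2  [load 450/450]
  100 → stock rod 1  [load 450/450]
  100 → stock rod 4  [load 375/450]
  100 → stock rod 5  [load 350/450]
  75 → stock rod 4  [load 450/450]
  75 → stock rod 5  [load 425/450]
6 stock rods opened.

6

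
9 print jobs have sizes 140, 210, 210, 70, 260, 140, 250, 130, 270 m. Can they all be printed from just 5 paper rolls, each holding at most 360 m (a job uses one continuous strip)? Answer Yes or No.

Total = 1680 m; ⌈1680/360⌉ = 5.
The bound of 5 does not rule out 5, but exhaustive search shows no assignment into 5 paper rolls of capacity 360 m exists — the minimum is 6.

No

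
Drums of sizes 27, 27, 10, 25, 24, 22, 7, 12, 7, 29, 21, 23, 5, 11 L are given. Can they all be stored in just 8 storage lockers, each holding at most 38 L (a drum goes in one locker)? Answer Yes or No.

A valid assignment using 8 storage lockers:
  locker 1: 29 + 7 = 36
  locker 2: 27 + 11 = 38
  locker 3: 27 + 10 = 37
  locker 4: 25 + 12 = 37
  locker 5: 24 + 7 + 5 = 36
  locker 6: 23 = 23
  locker 7: 22 = 22
  locker 8: 21 = 21
Every load is within 38 L, so 8 storage lockers suffice.

Yes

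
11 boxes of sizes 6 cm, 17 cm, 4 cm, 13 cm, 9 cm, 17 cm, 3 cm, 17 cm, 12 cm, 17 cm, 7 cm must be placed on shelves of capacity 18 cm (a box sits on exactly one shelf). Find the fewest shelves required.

8

Total = 17 + 17 + 17 + 17 + 13 + 12 + 9 + 7 + 6 + 4 + 3 = 122 cm.
Lower bound: ⌈122/18⌉ = 7 shelves.
A packing using 8 shelves:
  shelf 1: 17 = 17
  shelf 2: 17 = 17
  shelf 3: 17 = 17
  shelf 4: 17 = 17
  shelf 5: 13 + 4 = 17
  shelf 6: 12 + 6 = 18
  shelf 7: 9 + 7 = 16
  shelf 8: 3 = 3
No arrangement into 7 shelves stays within capacity, so 8 is optimal.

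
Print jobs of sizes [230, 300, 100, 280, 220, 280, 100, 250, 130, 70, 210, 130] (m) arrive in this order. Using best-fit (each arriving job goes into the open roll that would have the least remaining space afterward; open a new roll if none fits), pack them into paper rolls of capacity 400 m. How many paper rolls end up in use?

7

  230 → roll 1 (new)  [load 230/400]
  300 → roll 2 (new)  [load 300/400]
  100 → roll 2  [load 400/400]
  280 → roll 3 (new)  [load 280/400]
  220 → roll 4 (new)  [load 220/400]
  280 → roll 5 (new)  [load 280/400]
  100 → roll 3  [load 380/400]
  250 → roll 6 (new)  [load 250/400]
  130 → roll 6  [load 380/400]
  70 → roll 5  [load 350/400]
  210 → roll 7 (new)  [load 210/400]
  130 → roll 1  [load 360/400]
7 paper rolls opened.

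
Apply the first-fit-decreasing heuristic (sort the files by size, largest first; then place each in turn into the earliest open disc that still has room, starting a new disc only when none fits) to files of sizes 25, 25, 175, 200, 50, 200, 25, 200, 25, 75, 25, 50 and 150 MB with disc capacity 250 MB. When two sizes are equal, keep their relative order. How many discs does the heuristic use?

Sorted descending: 200, 200, 200, 175, 150, 75, 50, 50, 25, 25, 25, 25, 25.
  200 → disc 1 (new)  [load 200/250]
  200 → disc 2 (new)  [load 200/250]
  200 → disc 3 (new)  [load 200/250]
  175 → disc 4 (new)  [load 175/250]
  150 → disc 5 (new)  [load 150/250]
  75 → disc 4  [load 250/250]
  50 → disc 1  [load 250/250]
  50 → disc 2  [load 250/250]
  25 → disc 3  [load 225/250]
  25 → disc 3  [load 250/250]
  25 → disc 5  [load 175/250]
  25 → disc 5  [load 200/250]
  25 → disc 5  [load 225/250]
5 discs opened.

5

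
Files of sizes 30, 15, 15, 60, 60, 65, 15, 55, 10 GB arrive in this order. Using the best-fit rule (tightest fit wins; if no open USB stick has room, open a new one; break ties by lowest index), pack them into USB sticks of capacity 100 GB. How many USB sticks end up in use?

  30 → USB stick 1 (new)  [load 30/100]
  15 → USB stick 1  [load 45/100]
  15 → USB stick 1  [load 60/100]
  60 → USB stick 2 (new)  [load 60/100]
  60 → USB stick 3 (new)  [load 60/100]
  65 → USB stick 4 (new)  [load 65/100]
  15 → USB stick 4  [load 80/100]
  55 → USB stick 5 (new)  [load 55/100]
  10 → USB stick 4  [load 90/100]
5 USB sticks opened.

5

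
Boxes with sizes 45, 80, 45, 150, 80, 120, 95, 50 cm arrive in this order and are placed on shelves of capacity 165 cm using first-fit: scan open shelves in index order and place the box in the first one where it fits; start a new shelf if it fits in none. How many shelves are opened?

  45 → shelf 1 (new)  [load 45/165]
  80 → shelf 1  [load 125/165]
  45 → shelf 2 (new)  [load 45/165]
  150 → shelf 3 (new)  [load 150/165]
  80 → shelf 2  [load 125/165]
  120 → shelf 4 (new)  [load 120/165]
  95 → shelf 5 (new)  [load 95/165]
  50 → shelf 5  [load 145/165]
5 shelves opened.

5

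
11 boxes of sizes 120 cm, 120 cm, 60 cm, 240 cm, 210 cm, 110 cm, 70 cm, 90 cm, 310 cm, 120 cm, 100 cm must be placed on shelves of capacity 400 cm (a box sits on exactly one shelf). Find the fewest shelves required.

Total = 310 + 240 + 210 + 120 + 120 + 120 + 110 + 100 + 90 + 70 + 60 = 1550 cm.
Lower bound: ⌈1550/400⌉ = 4 shelves.
A packing using 4 shelves:
  shelf 1: 310 + 90 = 400
  shelf 2: 240 + 120 = 360
  shelf 3: 210 + 120 + 70 = 400
  shelf 4: 120 + 110 + 100 + 60 = 390
This matches the lower bound, so 4 is optimal.

4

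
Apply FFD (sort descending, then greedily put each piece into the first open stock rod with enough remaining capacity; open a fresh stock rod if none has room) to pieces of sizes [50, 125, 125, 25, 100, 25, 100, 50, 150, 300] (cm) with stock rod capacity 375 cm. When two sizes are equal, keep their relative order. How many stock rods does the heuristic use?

Sorted descending: 300, 150, 125, 125, 100, 100, 50, 50, 25, 25.
  300 → stock rod 1 (new)  [load 300/375]
  150 → stock rod 2 (new)  [load 150/375]
  125 → stock rod 2  [load 275/375]
  125 → stock rod 3 (new)  [load 125/375]
  100 → stock rod 2  [load 375/375]
  100 → stock rod 3  [load 225/375]
  50 → stock rod 1  [load 350/375]
  50 → stock rod 3  [load 275/375]
  25 → stock rod 1  [load 375/375]
  25 → stock rod 3  [load 300/375]
3 stock rods opened.

3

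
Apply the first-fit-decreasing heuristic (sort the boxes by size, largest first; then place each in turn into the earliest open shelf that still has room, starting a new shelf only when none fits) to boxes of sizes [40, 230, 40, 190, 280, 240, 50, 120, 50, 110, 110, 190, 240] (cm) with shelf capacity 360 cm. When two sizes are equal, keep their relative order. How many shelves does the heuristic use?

6

Sorted descending: 280, 240, 240, 230, 190, 190, 120, 110, 110, 50, 50, 40, 40.
  280 → shelf 1 (new)  [load 280/360]
  240 → shelf 2 (new)  [load 240/360]
  240 → shelf 3 (new)  [load 240/360]
  230 → shelf 4 (new)  [load 230/360]
  190 → shelf 5 (new)  [load 190/360]
  190 → shelf 6 (new)  [load 190/360]
  120 → shelf 2  [load 360/360]
  110 → shelf 3  [load 350/360]
  110 → shelf 4  [load 340/360]
  50 → shelf 1  [load 330/360]
  50 → shelf 5  [load 240/360]
  40 → shelf 5  [load 280/360]
  40 → shelf 5  [load 320/360]
6 shelves opened.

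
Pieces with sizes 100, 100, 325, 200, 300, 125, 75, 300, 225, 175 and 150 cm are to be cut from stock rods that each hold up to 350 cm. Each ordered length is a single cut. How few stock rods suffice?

7

Total = 325 + 300 + 300 + 225 + 200 + 175 + 150 + 125 + 100 + 100 + 75 = 2075 cm.
Lower bound: ⌈2075/350⌉ = 6 stock rods.
A packing using 7 stock rods:
  stock rod 1: 325 = 325
  stock rod 2: 300 = 300
  stock rod 3: 300 = 300
  stock rod 4: 225 + 125 = 350
  stock rod 5: 200 + 150 = 350
  stock rod 6: 175 + 100 + 75 = 350
  stock rod 7: 100 = 100
No arrangement into 6 stock rods stays within capacity, so 7 is optimal.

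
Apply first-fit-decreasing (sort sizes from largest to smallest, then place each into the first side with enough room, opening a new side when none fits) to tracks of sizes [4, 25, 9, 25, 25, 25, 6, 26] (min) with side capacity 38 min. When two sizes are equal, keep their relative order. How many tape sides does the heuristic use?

5

Sorted descending: 26, 25, 25, 25, 25, 9, 6, 4.
  26 → side 1 (new)  [load 26/38]
  25 → side 2 (new)  [load 25/38]
  25 → side 3 (new)  [load 25/38]
  25 → side 4 (new)  [load 25/38]
  25 → side 5 (new)  [load 25/38]
  9 → side 1  [load 35/38]
  6 → side 2  [load 31/38]
  4 → side 2  [load 35/38]
5 tape sides opened.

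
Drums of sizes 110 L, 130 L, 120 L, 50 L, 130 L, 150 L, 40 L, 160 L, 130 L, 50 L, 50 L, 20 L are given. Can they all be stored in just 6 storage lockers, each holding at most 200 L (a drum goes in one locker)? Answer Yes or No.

Total = 1140 L; ⌈1140/200⌉ = 6.
7 drums each exceed half the capacity and cannot share a locker, forcing at least 7 storage lockers.
At least 7 storage lockers are required, but only 6 are allowed.

No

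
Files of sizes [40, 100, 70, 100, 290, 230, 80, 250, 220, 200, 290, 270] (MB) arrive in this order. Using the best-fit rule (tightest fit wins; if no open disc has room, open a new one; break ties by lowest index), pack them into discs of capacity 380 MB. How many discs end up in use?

8

  40 → disc 1 (new)  [load 40/380]
  100 → disc 1  [load 140/380]
  70 → disc 1  [load 210/380]
  100 → disc 1  [load 310/380]
  290 → disc 2 (new)  [load 290/380]
  230 → disc 3 (new)  [load 230/380]
  80 → disc 2  [load 370/380]
  250 → disc 4 (new)  [load 250/380]
  220 → disc 5 (new)  [load 220/380]
  200 → disc 6 (new)  [load 200/380]
  290 → disc 7 (new)  [load 290/380]
  270 → disc 8 (new)  [load 270/380]
8 discs opened.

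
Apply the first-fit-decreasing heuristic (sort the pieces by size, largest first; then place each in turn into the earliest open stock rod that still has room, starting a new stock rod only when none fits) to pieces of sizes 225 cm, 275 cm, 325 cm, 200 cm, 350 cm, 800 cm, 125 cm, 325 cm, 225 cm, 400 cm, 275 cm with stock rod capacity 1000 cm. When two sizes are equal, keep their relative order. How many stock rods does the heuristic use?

Sorted descending: 800, 400, 350, 325, 325, 275, 275, 225, 225, 200, 125.
  800 → stock rod 1 (new)  [load 800/1000]
  400 → stock rod 2 (new)  [load 400/1000]
  350 → stock rod 2  [load 750/1000]
  325 → stock rod 3 (new)  [load 325/1000]
  325 → stock rod 3  [load 650/1000]
  275 → stock rod 3  [load 925/1000]
  275 → stock rod 4 (new)  [load 275/1000]
  225 → stock rod 2  [load 975/1000]
  225 → stock rod 4  [load 500/1000]
  200 → stock rod 1  [load 1000/1000]
  125 → stock rod 4  [load 625/1000]
4 stock rods opened.

4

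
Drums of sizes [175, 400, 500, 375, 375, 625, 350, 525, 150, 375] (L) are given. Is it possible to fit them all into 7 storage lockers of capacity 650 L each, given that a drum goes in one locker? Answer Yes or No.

Total = 3850 L; ⌈3850/650⌉ = 6.
8 drums each exceed half the capacity and cannot share a locker, forcing at least 8 storage lockers.
At least 8 storage lockers are required, but only 7 are allowed.

No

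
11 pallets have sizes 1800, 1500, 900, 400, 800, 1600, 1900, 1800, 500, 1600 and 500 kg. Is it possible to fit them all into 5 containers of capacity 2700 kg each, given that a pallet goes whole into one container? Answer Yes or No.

No

Total = 13300 kg; ⌈13300/2700⌉ = 5.
6 pallets each exceed half the capacity and cannot share a container, forcing at least 6 containers.
At least 6 containers are required, but only 5 are allowed.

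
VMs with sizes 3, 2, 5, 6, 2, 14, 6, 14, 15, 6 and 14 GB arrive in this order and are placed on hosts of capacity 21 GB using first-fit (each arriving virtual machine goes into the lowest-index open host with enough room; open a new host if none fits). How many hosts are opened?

5

  3 → host 1 (new)  [load 3/21]
  2 → host 1  [load 5/21]
  5 → host 1  [load 10/21]
  6 → host 1  [load 16/21]
  2 → host 1  [load 18/21]
  14 → host 2 (new)  [load 14/21]
  6 → host 2  [load 20/21]
  14 → host 3 (new)  [load 14/21]
  15 → host 4 (new)  [load 15/21]
  6 → host 3  [load 20/21]
  14 → host 5 (new)  [load 14/21]
5 hosts opened.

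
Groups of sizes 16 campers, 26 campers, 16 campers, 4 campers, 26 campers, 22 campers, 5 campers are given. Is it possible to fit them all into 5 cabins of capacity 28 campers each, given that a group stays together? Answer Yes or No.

A valid assignment using 5 cabins:
  cabin 1: 26 = 26
  cabin 2: 26 = 26
  cabin 3: 22 + 5 = 27
  cabin 4: 16 + 4 = 20
  cabin 5: 16 = 16
Every load is within 28 campers, so 5 cabins suffice.

Yes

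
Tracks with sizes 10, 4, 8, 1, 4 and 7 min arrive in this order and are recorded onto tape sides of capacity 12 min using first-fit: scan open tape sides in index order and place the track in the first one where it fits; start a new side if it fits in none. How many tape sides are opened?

3

  10 → side 1 (new)  [load 10/12]
  4 → side 2 (new)  [load 4/12]
  8 → side 2  [load 12/12]
  1 → side 1  [load 11/12]
  4 → side 3 (new)  [load 4/12]
  7 → side 3  [load 11/12]
3 tape sides opened.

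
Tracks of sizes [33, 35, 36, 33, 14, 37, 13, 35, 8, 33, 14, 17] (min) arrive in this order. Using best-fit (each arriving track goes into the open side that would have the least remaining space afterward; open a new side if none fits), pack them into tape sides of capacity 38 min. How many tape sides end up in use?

9

  33 → side 1 (new)  [load 33/38]
  35 → side 2 (new)  [load 35/38]
  36 → side 3 (new)  [load 36/38]
  33 → side 4 (new)  [load 33/38]
  14 → side 5 (new)  [load 14/38]
  37 → side 6 (new)  [load 37/38]
  13 → side 5  [load 27/38]
  35 → side 7 (new)  [load 35/38]
  8 → side 5  [load 35/38]
  33 → side 8 (new)  [load 33/38]
  14 → side 9 (new)  [load 14/38]
  17 → side 9  [load 31/38]
9 tape sides opened.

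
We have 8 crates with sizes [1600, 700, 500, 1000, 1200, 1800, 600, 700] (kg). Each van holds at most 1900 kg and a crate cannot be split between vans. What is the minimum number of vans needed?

Total = 1800 + 1600 + 1200 + 1000 + 700 + 700 + 600 + 500 = 8100 kg.
Lower bound: ⌈8100/1900⌉ = 5 vans.
A packing using 5 vans:
  van 1: 1800 = 1800
  van 2: 1600 = 1600
  van 3: 1200 + 700 = 1900
  van 4: 1000 + 700 = 1700
  van 5: 600 + 500 = 1100
This matches the lower bound, so 5 is optimal.

5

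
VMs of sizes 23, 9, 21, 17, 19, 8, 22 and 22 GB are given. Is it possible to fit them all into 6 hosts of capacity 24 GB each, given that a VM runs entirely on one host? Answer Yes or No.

No

Total = 141 GB; ⌈141/24⌉ = 6.
The bound of 6 does not rule out 6, but exhaustive search shows no assignment into 6 hosts of capacity 24 GB exists — the minimum is 7.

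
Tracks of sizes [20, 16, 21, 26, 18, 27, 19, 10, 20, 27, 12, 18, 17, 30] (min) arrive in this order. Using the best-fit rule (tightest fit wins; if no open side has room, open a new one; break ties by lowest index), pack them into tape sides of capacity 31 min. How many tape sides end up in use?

  20 → side 1 (new)  [load 20/31]
  16 → side 2 (new)  [load 16/31]
  21 → side 3 (new)  [load 21/31]
  26 → side 4 (new)  [load 26/31]
  18 → side 5 (new)  [load 18/31]
  27 → side 6 (new)  [load 27/31]
  19 → side 7 (new)  [load 19/31]
  10 → side 3  [load 31/31]
  20 → side 8 (new)  [load 20/31]
  27 → side 9 (new)  [load 27/31]
  12 → side 7  [load 31/31]
  18 → side 10 (new)  [load 18/31]
  17 → side 11 (new)  [load 17/31]
  30 → side 12 (new)  [load 30/31]
12 tape sides opened.

12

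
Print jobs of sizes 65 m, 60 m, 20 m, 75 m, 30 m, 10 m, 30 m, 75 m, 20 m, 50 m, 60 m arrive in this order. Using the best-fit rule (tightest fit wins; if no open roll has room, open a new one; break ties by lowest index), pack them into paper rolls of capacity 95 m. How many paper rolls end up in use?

6

  65 → roll 1 (new)  [load 65/95]
  60 → roll 2 (new)  [load 60/95]
  20 → roll 1  [load 85/95]
  75 → roll 3 (new)  [load 75/95]
  30 → roll 2  [load 90/95]
  10 → roll 1  [load 95/95]
  30 → roll 4 (new)  [load 30/95]
  75 → roll 5 (new)  [load 75/95]
  20 → roll 3  [load 95/95]
  50 → roll 4  [load 80/95]
  60 → roll 6 (new)  [load 60/95]
6 paper rolls opened.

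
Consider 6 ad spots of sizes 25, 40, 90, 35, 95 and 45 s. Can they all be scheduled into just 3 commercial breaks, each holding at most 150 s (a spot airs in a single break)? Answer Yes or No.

A valid assignment using 3 commercial breaks:
  break 1: 95 + 45 = 140
  break 2: 90 + 40 = 130
  break 3: 35 + 25 = 60
Every load is within 150 s, so 3 commercial breaks suffice.

Yes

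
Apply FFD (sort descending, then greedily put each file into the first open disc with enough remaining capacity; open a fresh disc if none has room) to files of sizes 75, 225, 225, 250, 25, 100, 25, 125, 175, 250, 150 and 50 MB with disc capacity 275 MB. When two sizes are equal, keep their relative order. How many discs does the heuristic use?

Sorted descending: 250, 250, 225, 225, 175, 150, 125, 100, 75, 50, 25, 25.
  250 → disc 1 (new)  [load 250/275]
  250 → disc 2 (new)  [load 250/275]
  225 → disc 3 (new)  [load 225/275]
  225 → disc 4 (new)  [load 225/275]
  175 → disc 5 (new)  [load 175/275]
  150 → disc 6 (new)  [load 150/275]
  125 → disc 6  [load 275/275]
  100 → disc 5  [load 275/275]
  75 → disc 7 (new)  [load 75/275]
  50 → disc 3  [load 275/275]
  25 → disc 1  [load 275/275]
  25 → disc 2  [load 275/275]
7 discs opened.

7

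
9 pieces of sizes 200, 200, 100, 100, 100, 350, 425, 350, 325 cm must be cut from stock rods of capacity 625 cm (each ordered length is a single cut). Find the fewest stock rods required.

4

Total = 425 + 350 + 350 + 325 + 200 + 200 + 100 + 100 + 100 = 2150 cm.
Lower bound: ⌈2150/625⌉ = 4 stock rods.
A packing using 4 stock rods:
  stock rod 1: 425 + 200 = 625
  stock rod 2: 350 + 200 = 550
  stock rod 3: 350 + 100 + 100 = 550
  stock rod 4: 325 + 100 = 425
This matches the lower bound, so 4 is optimal.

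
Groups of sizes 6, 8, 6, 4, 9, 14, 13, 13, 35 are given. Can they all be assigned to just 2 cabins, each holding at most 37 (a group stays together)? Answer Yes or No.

No

Total = 108; ⌈108/37⌉ = 3.
At least 3 cabins are required, but only 2 are allowed.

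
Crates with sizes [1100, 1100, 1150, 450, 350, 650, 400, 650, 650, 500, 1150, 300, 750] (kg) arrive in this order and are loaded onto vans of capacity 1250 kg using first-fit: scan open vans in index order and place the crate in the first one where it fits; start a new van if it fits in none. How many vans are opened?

  1100 → van 1 (new)  [load 1100/1250]
  1100 → van 2 (new)  [load 1100/1250]
  1150 → van 3 (new)  [load 1150/1250]
  450 → van 4 (new)  [load 450/1250]
  350 → van 4  [load 800/1250]
  650 → van 5 (new)  [load 650/1250]
  400 → van 4  [load 1200/1250]
  650 → van 6 (new)  [load 650/1250]
  650 → van 7 (new)  [load 650/1250]
  500 → van 5  [load 1150/1250]
  1150 → van 8 (new)  [load 1150/1250]
  300 → van 6  [load 950/1250]
  750 → van 9 (new)  [load 750/1250]
9 vans opened.

9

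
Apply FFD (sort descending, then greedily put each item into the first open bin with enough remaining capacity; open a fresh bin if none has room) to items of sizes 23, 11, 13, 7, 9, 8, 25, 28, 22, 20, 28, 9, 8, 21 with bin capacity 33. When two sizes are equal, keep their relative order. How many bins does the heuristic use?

Sorted descending: 28, 28, 25, 23, 22, 21, 20, 13, 11, 9, 9, 8, 8, 7.
  28 → bin 1 (new)  [load 28/33]
  28 → bin 2 (new)  [load 28/33]
  25 → bin 3 (new)  [load 25/33]
  23 → bin 4 (new)  [load 23/33]
  22 → bin 5 (new)  [load 22/33]
  21 → bin 6 (new)  [load 21/33]
  20 → bin 7 (new)  [load 20/33]
  13 → bin 7  [load 33/33]
  11 → bin 5  [load 33/33]
  9 → bin 4  [load 32/33]
  9 → bin 6  [load 30/33]
  8 → bin 3  [load 33/33]
  8 → bin 8 (new)  [load 8/33]
  7 → bin 8  [load 15/33]
8 bins opened.

8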